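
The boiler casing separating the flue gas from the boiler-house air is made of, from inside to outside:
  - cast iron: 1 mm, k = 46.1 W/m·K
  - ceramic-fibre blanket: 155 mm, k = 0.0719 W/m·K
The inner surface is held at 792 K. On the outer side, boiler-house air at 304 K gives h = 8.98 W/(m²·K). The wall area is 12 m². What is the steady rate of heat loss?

Thermal resistances in series:
R_cast iron = L/(kA) = 0.001/(46.1×12) = 1.808×10^-6 K/W
R_ceramic-fibre blanket = L/(kA) = 0.155/(0.0719×12) = 0.1796 K/W
R_outer film = 1/(h_o·A) = 1/(8.98×12) = 0.00928 K/W
R_total = 0.1889 K/W
Q = ΔT / R_total = 488 / 0.1889

Q ≈ 2580 W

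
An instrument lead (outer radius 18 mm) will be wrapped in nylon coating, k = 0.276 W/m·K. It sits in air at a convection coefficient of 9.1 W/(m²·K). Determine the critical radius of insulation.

For a cylinder r_cr = k/h = 0.276/9.1
r_cr = 30.3 mm; since the bare radius (18 mm) is below r_cr, adding a thin layer of insulation will *increase* heat loss.

r_cr ≈ 30.3 mm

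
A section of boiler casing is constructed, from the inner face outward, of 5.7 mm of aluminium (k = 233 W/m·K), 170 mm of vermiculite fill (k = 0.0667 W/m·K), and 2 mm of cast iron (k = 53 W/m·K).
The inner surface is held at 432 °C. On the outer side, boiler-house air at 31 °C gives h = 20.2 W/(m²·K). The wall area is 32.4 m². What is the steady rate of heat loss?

Model the wall as resistances in series:
R_aluminium = L/(kA) = 0.0057/(233×32.4) = 7.55×10^-7 K/W
R_vermiculite fill = L/(kA) = 0.17/(0.0667×32.4) = 0.07866 K/W
R_cast iron = L/(kA) = 0.002/(53×32.4) = 1.165×10^-6 K/W
R_outer film = 1/(h_o·A) = 1/(20.2×32.4) = 0.001528 K/W
R_total = 0.08019 K/W
Q = ΔT / R_total = 401 / 0.08019

Q ≈ 5000 W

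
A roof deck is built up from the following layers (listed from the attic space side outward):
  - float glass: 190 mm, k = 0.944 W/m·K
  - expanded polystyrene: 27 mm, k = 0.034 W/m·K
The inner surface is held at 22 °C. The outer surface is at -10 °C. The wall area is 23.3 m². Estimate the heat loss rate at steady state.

Q ≈ 749 W

Model the wall as resistances in series:
R_float glass = L/(kA) = 0.19/(0.944×23.3) = 0.008638 K/W
R_expanded polystyrene = L/(kA) = 0.027/(0.034×23.3) = 0.03408 K/W
R_total = 0.04272 K/W
Q = ΔT / R_total = 32 / 0.04272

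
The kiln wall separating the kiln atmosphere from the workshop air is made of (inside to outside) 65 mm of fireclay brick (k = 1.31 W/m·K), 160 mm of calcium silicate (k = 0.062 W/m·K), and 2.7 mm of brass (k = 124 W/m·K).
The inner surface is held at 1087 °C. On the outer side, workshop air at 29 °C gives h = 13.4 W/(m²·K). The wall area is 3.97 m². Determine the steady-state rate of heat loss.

Series thermal resistances:
R_fireclay brick = L/(kA) = 0.065/(1.31×3.97) = 0.0125 K/W
R_calcium silicate = L/(kA) = 0.16/(0.062×3.97) = 0.65 K/W
R_brass = L/(kA) = 0.0027/(124×3.97) = 5.485×10^-6 K/W
R_outer film = 1/(h_o·A) = 1/(13.4×3.97) = 0.0188 K/W
R_total = 0.6813 K/W
Q = ΔT / R_total = 1058 / 0.6813

Q ≈ 1550 W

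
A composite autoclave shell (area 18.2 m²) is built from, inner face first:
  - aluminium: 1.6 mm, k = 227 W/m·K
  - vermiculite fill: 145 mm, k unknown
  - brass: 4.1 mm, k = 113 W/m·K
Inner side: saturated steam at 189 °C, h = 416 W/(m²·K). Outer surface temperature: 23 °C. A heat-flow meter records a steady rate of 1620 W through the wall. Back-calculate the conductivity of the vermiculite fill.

Using the resistance-network approach (series):
R_inner film = 1/(h_i·A) = 1/(416×18.2) = 1.321×10^-4 K/W
R_aluminium = L/(kA) = 0.0016/(227×18.2) = 3.873×10^-7 K/W
R_brass = L/(kA) = 0.0041/(113×18.2) = 1.994×10^-6 K/W
Sum of known resistances R_other = 1.345×10^-4 K/W
Total R = ΔT/Q = 166/1620 = 0.1025 K/W
R_vermiculite fill = R_total − R_other = 0.1023 K/W
k = L/(R·A) = 0.145/(0.1023×18.2)

k ≈ 0.0779 W/(m·K)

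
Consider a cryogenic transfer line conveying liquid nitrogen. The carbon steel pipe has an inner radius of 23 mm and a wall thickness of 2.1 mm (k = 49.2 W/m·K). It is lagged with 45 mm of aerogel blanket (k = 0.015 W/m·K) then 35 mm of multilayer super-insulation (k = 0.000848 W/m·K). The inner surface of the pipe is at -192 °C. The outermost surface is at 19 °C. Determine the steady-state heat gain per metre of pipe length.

Per-layer cylindrical resistances, series-summed:
R_carbon steel pipe wall = ln(25.1/23)/(2π×49.2×1) = 2.826×10^-4 K/W
R_aerogel blanket = ln(70.1/25.1)/(2π×0.015×1) = 10.9 K/W
R_multilayer super-insulation = ln(105.1/70.1)/(2π×0.000848×1) = 76.01 K/W
R_total = 86.91 K/W
Q = ΔT/R_total = 211/86.91

q′ ≈ 2.43 W/m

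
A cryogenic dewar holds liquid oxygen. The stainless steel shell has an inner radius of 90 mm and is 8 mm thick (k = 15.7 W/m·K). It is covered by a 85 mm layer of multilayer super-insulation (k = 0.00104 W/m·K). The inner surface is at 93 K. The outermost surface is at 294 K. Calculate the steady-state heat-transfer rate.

Q ≈ 0.554 W

Radial (spherical) resistances in series:
R_stainless steel shell = (1/0.09 − 1/0.098)/(4π×15.7) = 0.004597 K/W
R_multilayer super-insulation = (1/0.098 − 1/0.183)/(4π×0.00104) = 362.7 K/W
R_total = 362.7 K/W
Q = ΔT/R_total = 201/362.7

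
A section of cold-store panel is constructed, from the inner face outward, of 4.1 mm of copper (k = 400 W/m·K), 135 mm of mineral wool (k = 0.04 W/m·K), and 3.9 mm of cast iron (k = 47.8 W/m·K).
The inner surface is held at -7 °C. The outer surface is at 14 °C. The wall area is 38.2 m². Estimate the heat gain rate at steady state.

Q ≈ 238 W

Thermal resistances in series:
R_copper = L/(kA) = 0.0041/(400×38.2) = 2.683×10^-7 K/W
R_mineral wool = L/(kA) = 0.135/(0.04×38.2) = 0.08835 K/W
R_cast iron = L/(kA) = 0.0039/(47.8×38.2) = 2.136×10^-6 K/W
R_total = 0.08835 K/W
Q = ΔT / R_total = 21 / 0.08835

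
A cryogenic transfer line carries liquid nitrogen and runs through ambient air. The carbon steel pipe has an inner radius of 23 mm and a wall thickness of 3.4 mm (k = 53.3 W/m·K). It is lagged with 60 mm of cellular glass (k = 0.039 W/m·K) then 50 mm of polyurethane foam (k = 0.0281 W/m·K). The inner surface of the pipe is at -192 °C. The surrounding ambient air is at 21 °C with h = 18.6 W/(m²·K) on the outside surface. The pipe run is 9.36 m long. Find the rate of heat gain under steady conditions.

Per-layer cylindrical resistances, series-summed:
R_carbon steel pipe wall = ln(26.4/23)/(2π×53.3×9.36) = 4.398×10^-5 K/W
R_cellular glass = ln(86.4/26.4)/(2π×0.039×9.36) = 0.5169 K/W
R_polyurethane foam = ln(136.4/86.4)/(2π×0.0281×9.36) = 0.2763 K/W
R_outer film = 1/(h_o·2πr_oL) = 1/(18.6×2π×0.1364×9.36) = 0.006702 K/W
R_total = 0.8 K/W
Q = ΔT/R_total = 213/0.8

Q ≈ 266 W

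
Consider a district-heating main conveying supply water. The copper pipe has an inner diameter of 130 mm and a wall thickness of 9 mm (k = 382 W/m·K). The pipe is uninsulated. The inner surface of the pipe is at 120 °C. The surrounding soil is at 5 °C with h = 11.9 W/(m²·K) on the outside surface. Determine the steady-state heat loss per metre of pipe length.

q′ ≈ 636 W/m

For a radial system each layer contributes R = ln(r_out/r_in)/(2πkL); films add R = 1/(hA).
R_copper pipe wall = ln(74/65)/(2π×382×1) = 5.403×10^-5 K/W
R_outer film = 1/(h_o·2πr_oL) = 1/(11.9×2π×0.074×1) = 0.1807 K/W
R_total = 0.1808 K/W
Q = ΔT/R_total = 115/0.1808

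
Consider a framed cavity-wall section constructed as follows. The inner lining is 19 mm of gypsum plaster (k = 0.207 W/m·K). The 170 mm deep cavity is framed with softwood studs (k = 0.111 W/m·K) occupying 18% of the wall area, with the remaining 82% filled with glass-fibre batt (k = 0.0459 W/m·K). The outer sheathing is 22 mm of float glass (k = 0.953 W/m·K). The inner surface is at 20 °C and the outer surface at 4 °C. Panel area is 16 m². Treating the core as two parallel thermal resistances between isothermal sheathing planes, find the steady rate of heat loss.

Sheathing layers in series; stud and cavity paths in parallel between them.
R_inner = 0.019/(0.207×16) = 0.005737 K/W
R_stud  = 0.17/(0.111×0.18×16) = 0.5318 K/W
R_cav   = 0.17/(0.0459×0.82×16) = 0.2823 K/W
1/R_core = 1/R_stud + 1/R_cav → R_core = 0.1844 K/W
R_outer = 0.022/(0.953×16) = 0.001443 K/W
R_total = 0.1916 K/W
Q = ΔT/R_total = 16/0.1916

Q ≈ 83.5 W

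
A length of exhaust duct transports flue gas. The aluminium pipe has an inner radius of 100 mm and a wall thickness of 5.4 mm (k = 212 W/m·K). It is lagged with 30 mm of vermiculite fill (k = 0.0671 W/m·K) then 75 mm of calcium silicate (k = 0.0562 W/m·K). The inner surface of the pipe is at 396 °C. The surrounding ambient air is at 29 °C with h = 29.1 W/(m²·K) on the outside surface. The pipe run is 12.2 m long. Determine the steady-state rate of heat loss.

Q ≈ 2400 W

Per-layer cylindrical resistances, series-summed:
R_aluminium pipe wall = ln(105.4/100)/(2π×212×12.2) = 3.236×10^-6 K/W
R_vermiculite fill = ln(135.4/105.4)/(2π×0.0671×12.2) = 0.0487 K/W
R_calcium silicate = ln(210.4/135.4)/(2π×0.0562×12.2) = 0.1023 K/W
R_outer film = 1/(h_o·2πr_oL) = 1/(29.1×2π×0.2104×12.2) = 0.002131 K/W
R_total = 0.1531 K/W
Q = ΔT/R_total = 367/0.1531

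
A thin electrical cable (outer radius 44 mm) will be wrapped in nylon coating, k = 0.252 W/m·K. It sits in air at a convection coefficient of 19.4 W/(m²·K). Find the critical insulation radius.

For a cylinder r_cr = k/h = 0.252/19.4
r_cr = 13 mm; since the bare radius (44 mm) is above r_cr, any added insulation will reduce heat loss.

r_cr ≈ 13 mm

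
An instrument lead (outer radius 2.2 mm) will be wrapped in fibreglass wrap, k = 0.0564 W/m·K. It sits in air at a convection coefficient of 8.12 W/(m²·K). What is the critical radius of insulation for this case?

r_cr ≈ 6.95 mm

For a cylinder r_cr = k/h = 0.0564/8.12
r_cr = 6.95 mm; since the bare radius (2.2 mm) is below r_cr, adding a thin layer of insulation will *increase* heat loss.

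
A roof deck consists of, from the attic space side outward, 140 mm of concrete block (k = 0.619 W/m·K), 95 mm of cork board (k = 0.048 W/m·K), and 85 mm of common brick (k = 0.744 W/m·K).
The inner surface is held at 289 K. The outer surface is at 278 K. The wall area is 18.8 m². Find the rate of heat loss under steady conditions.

Model the wall as resistances in series:
R_concrete block = L/(kA) = 0.14/(0.619×18.8) = 0.01203 K/W
R_cork board = L/(kA) = 0.095/(0.048×18.8) = 0.1053 K/W
R_common brick = L/(kA) = 0.085/(0.744×18.8) = 0.006077 K/W
R_total = 0.1234 K/W
Q = ΔT / R_total = 11 / 0.1234

Q ≈ 89.2 W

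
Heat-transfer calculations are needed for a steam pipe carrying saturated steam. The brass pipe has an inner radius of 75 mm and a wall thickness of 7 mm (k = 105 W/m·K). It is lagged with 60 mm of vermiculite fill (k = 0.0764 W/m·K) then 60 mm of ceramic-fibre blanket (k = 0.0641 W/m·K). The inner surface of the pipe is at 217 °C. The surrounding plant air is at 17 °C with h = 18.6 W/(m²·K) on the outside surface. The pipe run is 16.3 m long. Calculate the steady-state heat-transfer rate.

For a radial system each layer contributes R = ln(r_out/r_in)/(2πkL); films add R = 1/(hA).
R_brass pipe wall = ln(82/75)/(2π×105×16.3) = 8.298×10^-6 K/W
R_vermiculite fill = ln(142/82)/(2π×0.0764×16.3) = 0.07018 K/W
R_ceramic-fibre blanket = ln(202/142)/(2π×0.0641×16.3) = 0.05369 K/W
R_outer film = 1/(h_o·2πr_oL) = 1/(18.6×2π×0.202×16.3) = 0.002599 K/W
R_total = 0.1265 K/W
Q = ΔT/R_total = 200/0.1265

Q ≈ 1580 W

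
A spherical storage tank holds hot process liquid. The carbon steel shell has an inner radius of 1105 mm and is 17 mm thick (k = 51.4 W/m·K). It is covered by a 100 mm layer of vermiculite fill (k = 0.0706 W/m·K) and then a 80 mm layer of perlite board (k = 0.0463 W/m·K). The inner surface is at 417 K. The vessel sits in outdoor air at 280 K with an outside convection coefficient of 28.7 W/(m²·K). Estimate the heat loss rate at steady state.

Q ≈ 805 W

Radial (spherical) resistances in series:
R_carbon steel shell = (1/1.105 − 1/1.122)/(4π×51.4) = 2.123×10^-5 K/W
R_vermiculite fill = (1/1.122 − 1/1.222)/(4π×0.0706) = 0.08221 K/W
R_perlite board = (1/1.222 − 1/1.302)/(4π×0.0463) = 0.08642 K/W
R_outer film = 1/(h·4πr_o²) = 1/(28.7×4π×1.302²) = 0.001636 K/W
R_total = 0.1703 K/W
Q = ΔT/R_total = 137/0.1703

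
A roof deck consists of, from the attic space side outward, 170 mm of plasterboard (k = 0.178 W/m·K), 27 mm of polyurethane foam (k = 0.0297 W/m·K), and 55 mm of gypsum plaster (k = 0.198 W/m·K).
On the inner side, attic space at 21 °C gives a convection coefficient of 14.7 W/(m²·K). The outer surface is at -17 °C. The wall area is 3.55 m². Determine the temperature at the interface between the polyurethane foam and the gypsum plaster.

T ≈ -12.2 °C

Series thermal resistances:
R_inner film = 1/(h_i·A) = 1/(14.7×3.55) = 0.01916 K/W
R_plasterboard = L/(kA) = 0.17/(0.178×3.55) = 0.269 K/W
R_polyurethane foam = L/(kA) = 0.027/(0.0297×3.55) = 0.2561 K/W
R_gypsum plaster = L/(kA) = 0.055/(0.198×3.55) = 0.07825 K/W
R_total = 0.6225 K/W;  Q = ΔT/R_total = 38/0.6225 = 61.04 W
T_interface = T_inner − Q·ΣR(inner→interface) = 21 − 61×0.5443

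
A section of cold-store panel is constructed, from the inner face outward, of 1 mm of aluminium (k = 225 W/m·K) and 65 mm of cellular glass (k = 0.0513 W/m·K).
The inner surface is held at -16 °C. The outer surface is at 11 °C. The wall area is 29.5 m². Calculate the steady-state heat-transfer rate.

Q ≈ 629 W

Model the wall as resistances in series:
R_aluminium = L/(kA) = 0.001/(225×29.5) = 1.507×10^-7 K/W
R_cellular glass = L/(kA) = 0.065/(0.0513×29.5) = 0.04295 K/W
R_total = 0.04295 K/W
Q = ΔT / R_total = 27 / 0.04295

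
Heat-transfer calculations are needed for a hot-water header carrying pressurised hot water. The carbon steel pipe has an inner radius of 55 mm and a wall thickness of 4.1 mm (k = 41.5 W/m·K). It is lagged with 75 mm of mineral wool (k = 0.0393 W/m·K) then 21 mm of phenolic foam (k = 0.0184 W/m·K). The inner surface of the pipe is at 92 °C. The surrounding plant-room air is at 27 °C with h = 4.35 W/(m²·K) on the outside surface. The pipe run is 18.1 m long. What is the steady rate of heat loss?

Cylindrical conduction, so R = ln(r₂/r₁)/(2πkL) per layer, in series:
R_carbon steel pipe wall = ln(59.1/55)/(2π×41.5×18.1) = 1.523×10^-5 K/W
R_mineral wool = ln(134.1/59.1)/(2π×0.0393×18.1) = 0.1833 K/W
R_phenolic foam = ln(155.1/134.1)/(2π×0.0184×18.1) = 0.06952 K/W
R_outer film = 1/(h_o·2πr_oL) = 1/(4.35×2π×0.1551×18.1) = 0.01303 K/W
R_total = 0.2659 K/W
Q = ΔT/R_total = 65/0.2659

Q ≈ 244 W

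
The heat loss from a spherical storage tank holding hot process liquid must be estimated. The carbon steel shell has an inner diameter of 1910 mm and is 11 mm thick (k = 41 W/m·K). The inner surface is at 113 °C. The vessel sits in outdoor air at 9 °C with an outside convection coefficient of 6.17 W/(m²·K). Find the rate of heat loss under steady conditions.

Q ≈ 7510 W

Radial (spherical) resistances in series:
R_carbon steel shell = (1/0.955 − 1/0.966)/(4π×41) = 2.314×10^-5 K/W
R_outer film = 1/(h·4πr_o²) = 1/(6.17×4π×0.966²) = 0.01382 K/W
R_total = 0.01384 K/W
Q = ΔT/R_total = 104/0.01384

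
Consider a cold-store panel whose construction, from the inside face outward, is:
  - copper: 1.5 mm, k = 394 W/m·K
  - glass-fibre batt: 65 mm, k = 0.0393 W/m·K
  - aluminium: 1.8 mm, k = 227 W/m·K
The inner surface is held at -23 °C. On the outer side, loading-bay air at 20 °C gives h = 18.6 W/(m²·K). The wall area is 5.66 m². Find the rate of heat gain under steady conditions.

Q ≈ 143 W

Treating each layer as a thermal resistance in series:
R_copper = L/(kA) = 0.0015/(394×5.66) = 6.726×10^-7 K/W
R_glass-fibre batt = L/(kA) = 0.065/(0.0393×5.66) = 0.2922 K/W
R_aluminium = L/(kA) = 0.0018/(227×5.66) = 1.401×10^-6 K/W
R_outer film = 1/(h_o·A) = 1/(18.6×5.66) = 0.009499 K/W
R_total = 0.3017 K/W
Q = ΔT / R_total = 43 / 0.3017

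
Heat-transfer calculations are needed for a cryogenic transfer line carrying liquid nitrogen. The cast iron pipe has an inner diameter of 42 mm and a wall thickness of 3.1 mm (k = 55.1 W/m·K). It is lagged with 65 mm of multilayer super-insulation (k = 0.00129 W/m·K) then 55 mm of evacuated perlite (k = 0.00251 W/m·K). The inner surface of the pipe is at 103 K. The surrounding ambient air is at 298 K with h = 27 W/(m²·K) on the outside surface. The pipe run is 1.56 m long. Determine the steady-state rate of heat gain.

Treating each annulus and film as a series resistance:
R_cast iron pipe wall = ln(24.1/21)/(2π×55.1×1.56) = 2.549×10^-4 K/W
R_multilayer super-insulation = ln(89.1/24.1)/(2π×0.00129×1.56) = 103.4 K/W
R_evacuated perlite = ln(144.1/89.1)/(2π×0.00251×1.56) = 19.54 K/W
R_outer film = 1/(h_o·2πr_oL) = 1/(27×2π×0.1441×1.56) = 0.02622 K/W
R_total = 123 K/W
Q = ΔT/R_total = 195/123

Q ≈ 1.59 W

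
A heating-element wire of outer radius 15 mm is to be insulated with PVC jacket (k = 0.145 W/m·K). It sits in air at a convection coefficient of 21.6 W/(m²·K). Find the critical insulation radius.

For a cylinder r_cr = k/h = 0.145/21.6
r_cr = 6.71 mm; since the bare radius (15 mm) is above r_cr, any added insulation will reduce heat loss.

r_cr ≈ 6.71 mm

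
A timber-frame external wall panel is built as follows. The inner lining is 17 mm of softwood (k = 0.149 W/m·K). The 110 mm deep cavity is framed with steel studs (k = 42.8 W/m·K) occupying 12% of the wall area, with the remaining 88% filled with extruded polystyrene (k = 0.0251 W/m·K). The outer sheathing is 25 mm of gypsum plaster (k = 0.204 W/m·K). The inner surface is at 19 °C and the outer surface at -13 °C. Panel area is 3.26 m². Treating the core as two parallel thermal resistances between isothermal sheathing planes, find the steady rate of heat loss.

Sheathing layers in series; stud and cavity paths in parallel between them.
R_inner = 0.017/(0.149×3.26) = 0.035 K/W
R_stud  = 0.11/(42.8×0.12×3.26) = 0.00657 K/W
R_cav   = 0.11/(0.0251×0.88×3.26) = 1.528 K/W
1/R_core = 1/R_stud + 1/R_cav → R_core = 0.006542 K/W
R_outer = 0.025/(0.204×3.26) = 0.03759 K/W
R_total = 0.07913 K/W
Q = ΔT/R_total = 32/0.07913

Q ≈ 404 W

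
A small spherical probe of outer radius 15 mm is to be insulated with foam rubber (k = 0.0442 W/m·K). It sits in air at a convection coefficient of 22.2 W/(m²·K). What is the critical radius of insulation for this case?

For a sphere r_cr = 2k/h = 2×0.0442/22.2
r_cr = 3.98 mm; since the bare radius (15 mm) is above r_cr, any added insulation will reduce heat loss.

r_cr ≈ 3.98 mm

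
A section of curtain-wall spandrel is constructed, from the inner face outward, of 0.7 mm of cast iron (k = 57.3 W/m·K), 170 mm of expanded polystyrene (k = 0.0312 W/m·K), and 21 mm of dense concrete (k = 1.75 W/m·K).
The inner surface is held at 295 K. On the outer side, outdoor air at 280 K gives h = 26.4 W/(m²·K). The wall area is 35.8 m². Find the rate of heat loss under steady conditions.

Q ≈ 97.7 W

Thermal resistances in series:
R_cast iron = L/(kA) = 0.0007/(57.3×35.8) = 3.412×10^-7 K/W
R_expanded polystyrene = L/(kA) = 0.17/(0.0312×35.8) = 0.1522 K/W
R_dense concrete = L/(kA) = 0.021/(1.75×35.8) = 3.352×10^-4 K/W
R_outer film = 1/(h_o·A) = 1/(26.4×35.8) = 0.001058 K/W
R_total = 0.1536 K/W
Q = ΔT / R_total = 15 / 0.1536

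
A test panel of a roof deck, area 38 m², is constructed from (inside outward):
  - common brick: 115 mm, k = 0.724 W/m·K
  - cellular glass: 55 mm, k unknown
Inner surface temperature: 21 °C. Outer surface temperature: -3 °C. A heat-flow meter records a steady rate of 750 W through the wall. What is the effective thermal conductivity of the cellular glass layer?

Treating each layer as a thermal resistance in series:
R_common brick = L/(kA) = 0.115/(0.724×38) = 0.00418 K/W
Sum of known resistances R_other = 0.00418 K/W
Total R = ΔT/Q = 24/750 = 0.032 K/W
R_cellular glass = R_total − R_other = 0.02782 K/W
k = L/(R·A) = 0.055/(0.02782×38)

k ≈ 0.052 W/(m·K)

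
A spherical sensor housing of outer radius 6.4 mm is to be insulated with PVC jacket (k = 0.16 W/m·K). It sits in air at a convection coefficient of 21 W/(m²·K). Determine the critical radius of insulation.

r_cr ≈ 15.2 mm

For a sphere r_cr = 2k/h = 2×0.16/21
r_cr = 15.2 mm; since the bare radius (6.4 mm) is below r_cr, adding a thin layer of insulation will *increase* heat loss.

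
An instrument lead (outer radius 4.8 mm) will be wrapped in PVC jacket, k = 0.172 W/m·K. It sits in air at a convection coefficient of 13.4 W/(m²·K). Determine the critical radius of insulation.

r_cr ≈ 12.8 mm

For a cylinder r_cr = k/h = 0.172/13.4
r_cr = 12.8 mm; since the bare radius (4.8 mm) is below r_cr, adding a thin layer of insulation will *increase* heat loss.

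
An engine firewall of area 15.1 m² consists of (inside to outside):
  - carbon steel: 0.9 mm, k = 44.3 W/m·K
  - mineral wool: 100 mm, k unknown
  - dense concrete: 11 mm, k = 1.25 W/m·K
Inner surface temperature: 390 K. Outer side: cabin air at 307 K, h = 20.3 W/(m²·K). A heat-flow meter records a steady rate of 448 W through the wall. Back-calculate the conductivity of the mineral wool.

k ≈ 0.0365 W/(m·K)

Treating each layer as a thermal resistance in series:
R_carbon steel = L/(kA) = 0.0009/(44.3×15.1) = 1.345×10^-6 K/W
R_dense concrete = L/(kA) = 0.011/(1.25×15.1) = 5.828×10^-4 K/W
R_outer film = 1/(h_o·A) = 1/(20.3×15.1) = 0.003262 K/W
Sum of known resistances R_other = 0.003846 K/W
Total R = ΔT/Q = 83/448 = 0.1853 K/W
R_mineral wool = R_total − R_other = 0.1814 K/W
k = L/(R·A) = 0.1/(0.1814×15.1)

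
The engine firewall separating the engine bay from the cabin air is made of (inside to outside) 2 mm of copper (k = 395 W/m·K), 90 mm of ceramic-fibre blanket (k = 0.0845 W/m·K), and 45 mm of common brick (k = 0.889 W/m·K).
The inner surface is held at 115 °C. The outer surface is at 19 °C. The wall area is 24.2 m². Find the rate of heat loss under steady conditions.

Series thermal resistances:
R_copper = L/(kA) = 0.002/(395×24.2) = 2.092×10^-7 K/W
R_ceramic-fibre blanket = L/(kA) = 0.09/(0.0845×24.2) = 0.04401 K/W
R_common brick = L/(kA) = 0.045/(0.889×24.2) = 0.002092 K/W
R_total = 0.0461 K/W
Q = ΔT / R_total = 96 / 0.0461

Q ≈ 2080 W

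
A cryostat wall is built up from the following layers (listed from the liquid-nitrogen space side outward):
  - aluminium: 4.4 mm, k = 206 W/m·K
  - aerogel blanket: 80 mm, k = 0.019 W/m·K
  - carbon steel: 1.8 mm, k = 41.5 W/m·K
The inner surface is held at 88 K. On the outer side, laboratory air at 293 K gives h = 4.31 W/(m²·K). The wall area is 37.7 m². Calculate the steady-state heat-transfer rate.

Series thermal resistances:
R_aluminium = L/(kA) = 0.0044/(206×37.7) = 5.666×10^-7 K/W
R_aerogel blanket = L/(kA) = 0.08/(0.019×37.7) = 0.1117 K/W
R_carbon steel = L/(kA) = 0.0018/(41.5×37.7) = 1.15×10^-6 K/W
R_outer film = 1/(h_o·A) = 1/(4.31×37.7) = 0.006154 K/W
R_total = 0.1178 K/W
Q = ΔT / R_total = 205 / 0.1178

Q ≈ 1740 W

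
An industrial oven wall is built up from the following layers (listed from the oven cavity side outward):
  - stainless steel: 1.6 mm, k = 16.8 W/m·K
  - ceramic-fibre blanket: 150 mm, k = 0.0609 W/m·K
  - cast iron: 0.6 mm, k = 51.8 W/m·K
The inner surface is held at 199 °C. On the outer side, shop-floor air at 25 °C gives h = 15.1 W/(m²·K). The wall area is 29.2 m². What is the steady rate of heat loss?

Q ≈ 2010 W

Treating each layer as a thermal resistance in series:
R_stainless steel = L/(kA) = 0.0016/(16.8×29.2) = 3.262×10^-6 K/W
R_ceramic-fibre blanket = L/(kA) = 0.15/(0.0609×29.2) = 0.08435 K/W
R_cast iron = L/(kA) = 0.0006/(51.8×29.2) = 3.967×10^-7 K/W
R_outer film = 1/(h_o·A) = 1/(15.1×29.2) = 0.002268 K/W
R_total = 0.08662 K/W
Q = ΔT / R_total = 174 / 0.08662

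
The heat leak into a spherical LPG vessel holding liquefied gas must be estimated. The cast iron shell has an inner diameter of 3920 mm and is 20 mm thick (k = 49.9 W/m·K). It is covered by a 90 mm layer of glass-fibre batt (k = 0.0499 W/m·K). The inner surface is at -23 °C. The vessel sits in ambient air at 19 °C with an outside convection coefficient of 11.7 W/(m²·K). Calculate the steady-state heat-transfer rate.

Q ≈ 1150 W

Each spherical layer contributes R = (1/r_i − 1/r_o)/(4πk):
R_cast iron shell = (1/1.96 − 1/1.98)/(4π×49.9) = 8.219×10^-6 K/W
R_glass-fibre batt = (1/1.98 − 1/2.07)/(4π×0.0499) = 0.03502 K/W
R_outer film = 1/(h·4πr_o²) = 1/(11.7×4π×2.07²) = 0.001587 K/W
R_total = 0.03661 K/W
Q = ΔT/R_total = 42/0.03661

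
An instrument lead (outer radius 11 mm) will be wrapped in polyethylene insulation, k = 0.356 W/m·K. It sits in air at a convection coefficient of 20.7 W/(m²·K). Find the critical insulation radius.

r_cr ≈ 17.2 mm

For a cylinder r_cr = k/h = 0.356/20.7
r_cr = 17.2 mm; since the bare radius (11 mm) is below r_cr, adding a thin layer of insulation will *increase* heat loss.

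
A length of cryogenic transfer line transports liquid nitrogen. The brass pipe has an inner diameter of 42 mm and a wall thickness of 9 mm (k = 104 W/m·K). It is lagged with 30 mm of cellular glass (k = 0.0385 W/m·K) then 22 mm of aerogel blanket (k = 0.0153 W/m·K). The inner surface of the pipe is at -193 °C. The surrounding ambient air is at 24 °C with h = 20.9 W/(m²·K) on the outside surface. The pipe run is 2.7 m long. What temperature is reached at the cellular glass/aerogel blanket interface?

Treating each annulus and film as a series resistance:
R_brass pipe wall = ln(30/21)/(2π×104×2.7) = 2.022×10^-4 K/W
R_cellular glass = ln(60/30)/(2π×0.0385×2.7) = 1.061 K/W
R_aerogel blanket = ln(82/60)/(2π×0.0153×2.7) = 1.203 K/W
R_outer film = 1/(h_o·2πr_oL) = 1/(20.9×2π×0.082×2.7) = 0.0344 K/W
R_total = 2.299 K/W
Q = ΔT/R_total = 217/2.299
Q = 94.4 W
T_interface = T_inner + Q·ΣR(inner→interface) = -193 + 94.4×1.061

T ≈ -92.8 °C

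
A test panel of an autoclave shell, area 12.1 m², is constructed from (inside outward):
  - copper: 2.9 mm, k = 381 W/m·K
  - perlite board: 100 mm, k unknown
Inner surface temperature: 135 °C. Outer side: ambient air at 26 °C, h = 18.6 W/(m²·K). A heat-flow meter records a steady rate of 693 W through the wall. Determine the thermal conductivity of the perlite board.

Treating each layer as a thermal resistance in series:
R_copper = L/(kA) = 0.0029/(381×12.1) = 6.291×10^-7 K/W
R_outer film = 1/(h_o·A) = 1/(18.6×12.1) = 0.004443 K/W
Sum of known resistances R_other = 0.004444 K/W
Total R = ΔT/Q = 109/693 = 0.1573 K/W
R_perlite board = R_total − R_other = 0.1528 K/W
k = L/(R·A) = 0.1/(0.1528×12.1)

k ≈ 0.0541 W/(m·K)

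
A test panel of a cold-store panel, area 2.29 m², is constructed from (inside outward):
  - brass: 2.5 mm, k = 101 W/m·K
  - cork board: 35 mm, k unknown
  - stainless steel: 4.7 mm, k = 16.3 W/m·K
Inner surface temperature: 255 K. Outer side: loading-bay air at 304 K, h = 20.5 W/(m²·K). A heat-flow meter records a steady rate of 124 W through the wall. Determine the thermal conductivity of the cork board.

k ≈ 0.0409 W/(m·K)

Model the wall as resistances in series:
R_brass = L/(kA) = 0.0025/(101×2.29) = 1.081×10^-5 K/W
R_stainless steel = L/(kA) = 0.0047/(16.3×2.29) = 1.259×10^-4 K/W
R_outer film = 1/(h_o·A) = 1/(20.5×2.29) = 0.0213 K/W
Sum of known resistances R_other = 0.02144 K/W
Total R = ΔT/Q = 49/124 = 0.3952 K/W
R_cork board = R_total − R_other = 0.3737 K/W
k = L/(R·A) = 0.035/(0.3737×2.29)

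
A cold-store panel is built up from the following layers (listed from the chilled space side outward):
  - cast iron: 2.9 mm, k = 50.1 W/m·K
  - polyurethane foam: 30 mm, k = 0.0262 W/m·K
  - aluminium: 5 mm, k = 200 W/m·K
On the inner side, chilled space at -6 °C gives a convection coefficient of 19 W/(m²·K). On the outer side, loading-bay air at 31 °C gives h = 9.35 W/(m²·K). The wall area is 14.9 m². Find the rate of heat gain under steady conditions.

Thermal resistances in series:
R_inner film = 1/(h_i·A) = 1/(19×14.9) = 0.003532 K/W
R_cast iron = L/(kA) = 0.0029/(50.1×14.9) = 3.885×10^-6 K/W
R_polyurethane foam = L/(kA) = 0.03/(0.0262×14.9) = 0.07685 K/W
R_aluminium = L/(kA) = 0.005/(200×14.9) = 1.678×10^-6 K/W
R_outer film = 1/(h_o·A) = 1/(9.35×14.9) = 0.007178 K/W
R_total = 0.08756 K/W
Q = ΔT / R_total = 37 / 0.08756

Q ≈ 423 W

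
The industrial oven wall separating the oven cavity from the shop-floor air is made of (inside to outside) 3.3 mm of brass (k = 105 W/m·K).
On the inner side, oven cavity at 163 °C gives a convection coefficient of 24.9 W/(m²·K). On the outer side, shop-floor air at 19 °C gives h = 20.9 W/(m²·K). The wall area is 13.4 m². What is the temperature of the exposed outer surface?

T ≈ 97.3 °C

Series thermal resistances:
R_inner film = 1/(h_i·A) = 1/(24.9×13.4) = 0.002997 K/W
R_brass = L/(kA) = 0.0033/(105×13.4) = 2.345×10^-6 K/W
R_outer film = 1/(h_o·A) = 1/(20.9×13.4) = 0.003571 K/W
R_total = 0.00657 K/W;  Q = ΔT/R_total = 144/0.00657 = 21920 W
T_interface = T_inner − Q·ΣR(inner→interface) = 163 − 21900×0.002999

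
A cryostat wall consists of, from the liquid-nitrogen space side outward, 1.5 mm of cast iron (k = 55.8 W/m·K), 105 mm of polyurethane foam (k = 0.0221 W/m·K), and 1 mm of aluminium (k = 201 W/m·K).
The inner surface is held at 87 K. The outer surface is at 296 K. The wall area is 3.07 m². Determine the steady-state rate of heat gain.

Series thermal resistances:
R_cast iron = L/(kA) = 0.0015/(55.8×3.07) = 8.756×10^-6 K/W
R_polyurethane foam = L/(kA) = 0.105/(0.0221×3.07) = 1.548 K/W
R_aluminium = L/(kA) = 0.001/(201×3.07) = 1.621×10^-6 K/W
R_total = 1.548 K/W
Q = ΔT / R_total = 209 / 1.548

Q ≈ 135 W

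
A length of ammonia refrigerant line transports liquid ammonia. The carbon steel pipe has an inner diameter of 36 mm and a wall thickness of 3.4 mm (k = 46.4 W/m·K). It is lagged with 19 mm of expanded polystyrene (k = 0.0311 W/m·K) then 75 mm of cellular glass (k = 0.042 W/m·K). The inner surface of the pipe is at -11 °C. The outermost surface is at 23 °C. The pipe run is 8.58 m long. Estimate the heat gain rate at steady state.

Q ≈ 40.4 W

Cylindrical conduction, so R = ln(r₂/r₁)/(2πkL) per layer, in series:
R_carbon steel pipe wall = ln(21.4/18)/(2π×46.4×8.58) = 6.917×10^-5 K/W
R_expanded polystyrene = ln(40.4/21.4)/(2π×0.0311×8.58) = 0.379 K/W
R_cellular glass = ln(115.4/40.4)/(2π×0.042×8.58) = 0.4636 K/W
R_total = 0.8426 K/W
Q = ΔT/R_total = 34/0.8426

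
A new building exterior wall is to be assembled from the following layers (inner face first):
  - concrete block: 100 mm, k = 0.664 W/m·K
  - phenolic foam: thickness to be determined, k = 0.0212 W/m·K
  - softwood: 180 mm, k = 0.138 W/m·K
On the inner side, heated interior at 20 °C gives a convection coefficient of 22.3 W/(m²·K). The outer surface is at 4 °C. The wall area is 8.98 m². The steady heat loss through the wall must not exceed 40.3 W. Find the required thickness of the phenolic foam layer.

L ≈ 43.8 mm

Using the resistance-network approach (series):
R_inner film = 1/(h_i·A) = 1/(22.3×8.98) = 0.004994 K/W
R_concrete block = L/(kA) = 0.1/(0.664×8.98) = 0.01677 K/W
R_softwood = L/(kA) = 0.18/(0.138×8.98) = 0.1453 K/W
Sum of the known resistances R_other = 0.167 K/W
Required total resistance R_tot = ΔT/Q_allow = 16/40.3 = 0.397 K/W
R_phenolic foam = R_tot − R_other = 0.23 K/W
L = R·k·A = 0.23×0.0212×8.98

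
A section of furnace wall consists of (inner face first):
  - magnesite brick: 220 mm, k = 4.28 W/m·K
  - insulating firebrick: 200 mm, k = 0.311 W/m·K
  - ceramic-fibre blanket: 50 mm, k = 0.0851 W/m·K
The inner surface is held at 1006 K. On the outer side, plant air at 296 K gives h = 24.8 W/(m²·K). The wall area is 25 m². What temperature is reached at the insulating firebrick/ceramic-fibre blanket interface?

T ≈ 633 K

Using the resistance-network approach (series):
R_magnesite brick = L/(kA) = 0.22/(4.28×25) = 0.002056 K/W
R_insulating firebrick = L/(kA) = 0.2/(0.311×25) = 0.02572 K/W
R_ceramic-fibre blanket = L/(kA) = 0.05/(0.0851×25) = 0.0235 K/W
R_outer film = 1/(h_o·A) = 1/(24.8×25) = 0.001613 K/W
R_total = 0.05289 K/W;  Q = ΔT/R_total = 710/0.05289 = 13420 W
T_interface = T_inner − Q·ΣR(inner→interface) = 1006 − 13400×0.02778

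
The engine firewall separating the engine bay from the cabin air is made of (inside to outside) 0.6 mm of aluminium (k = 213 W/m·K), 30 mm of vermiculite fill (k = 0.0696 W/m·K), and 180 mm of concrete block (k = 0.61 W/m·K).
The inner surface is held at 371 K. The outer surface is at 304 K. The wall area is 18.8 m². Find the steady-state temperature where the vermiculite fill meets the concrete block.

T ≈ 331 K

Model the wall as resistances in series:
R_aluminium = L/(kA) = 0.0006/(213×18.8) = 1.498×10^-7 K/W
R_vermiculite fill = L/(kA) = 0.03/(0.0696×18.8) = 0.02293 K/W
R_concrete block = L/(kA) = 0.18/(0.61×18.8) = 0.0157 K/W
R_total = 0.03862 K/W;  Q = ΔT/R_total = 67/0.03862 = 1735 W
T_interface = T_inner − Q·ΣR(inner→interface) = 371 − 1730×0.02293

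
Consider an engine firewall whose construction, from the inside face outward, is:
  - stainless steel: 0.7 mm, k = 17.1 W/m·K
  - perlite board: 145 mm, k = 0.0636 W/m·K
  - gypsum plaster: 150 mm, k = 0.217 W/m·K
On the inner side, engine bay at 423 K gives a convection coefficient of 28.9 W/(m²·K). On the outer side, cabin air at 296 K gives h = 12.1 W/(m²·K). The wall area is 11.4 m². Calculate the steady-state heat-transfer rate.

Q ≈ 469 W

Series thermal resistances:
R_inner film = 1/(h_i·A) = 1/(28.9×11.4) = 0.003035 K/W
R_stainless steel = L/(kA) = 0.0007/(17.1×11.4) = 3.591×10^-6 K/W
R_perlite board = L/(kA) = 0.145/(0.0636×11.4) = 0.2 K/W
R_gypsum plaster = L/(kA) = 0.15/(0.217×11.4) = 0.06064 K/W
R_outer film = 1/(h_o·A) = 1/(12.1×11.4) = 0.00725 K/W
R_total = 0.2709 K/W
Q = ΔT / R_total = 127 / 0.2709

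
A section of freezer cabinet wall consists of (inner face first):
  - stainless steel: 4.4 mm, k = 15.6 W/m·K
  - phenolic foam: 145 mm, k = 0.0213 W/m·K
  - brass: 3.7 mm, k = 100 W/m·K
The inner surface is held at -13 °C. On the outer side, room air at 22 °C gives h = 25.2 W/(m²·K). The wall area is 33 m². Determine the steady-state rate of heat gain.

Q ≈ 169 W

Model the wall as resistances in series:
R_stainless steel = L/(kA) = 0.0044/(15.6×33) = 8.547×10^-6 K/W
R_phenolic foam = L/(kA) = 0.145/(0.0213×33) = 0.2063 K/W
R_brass = L/(kA) = 0.0037/(100×33) = 1.121×10^-6 K/W
R_outer film = 1/(h_o·A) = 1/(25.2×33) = 0.001203 K/W
R_total = 0.2075 K/W
Q = ΔT / R_total = 35 / 0.2075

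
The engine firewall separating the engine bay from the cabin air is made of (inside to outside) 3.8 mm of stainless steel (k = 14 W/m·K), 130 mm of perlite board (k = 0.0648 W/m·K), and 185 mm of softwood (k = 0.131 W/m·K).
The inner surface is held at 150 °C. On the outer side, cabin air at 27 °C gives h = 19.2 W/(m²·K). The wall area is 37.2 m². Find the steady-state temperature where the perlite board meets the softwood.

Using the resistance-network approach (series):
R_stainless steel = L/(kA) = 0.0038/(14×37.2) = 7.296×10^-6 K/W
R_perlite board = L/(kA) = 0.13/(0.0648×37.2) = 0.05393 K/W
R_softwood = L/(kA) = 0.185/(0.131×37.2) = 0.03796 K/W
R_outer film = 1/(h_o·A) = 1/(19.2×37.2) = 0.0014 K/W
R_total = 0.0933 K/W;  Q = ΔT/R_total = 123/0.0933 = 1318 W
T_interface = T_inner − Q·ΣR(inner→interface) = 150 − 1320×0.05394

T ≈ 78.9 °C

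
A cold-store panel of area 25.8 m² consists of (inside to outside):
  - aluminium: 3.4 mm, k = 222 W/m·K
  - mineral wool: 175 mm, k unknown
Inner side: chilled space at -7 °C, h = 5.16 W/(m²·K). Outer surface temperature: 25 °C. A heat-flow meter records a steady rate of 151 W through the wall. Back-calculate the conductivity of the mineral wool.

k ≈ 0.0332 W/(m·K)

Treating each layer as a thermal resistance in series:
R_inner film = 1/(h_i·A) = 1/(5.16×25.8) = 0.007512 K/W
R_aluminium = L/(kA) = 0.0034/(222×25.8) = 5.936×10^-7 K/W
Sum of known resistances R_other = 0.007512 K/W
Total R = ΔT/Q = 32/151 = 0.2119 K/W
R_mineral wool = R_total − R_other = 0.2044 K/W
k = L/(R·A) = 0.175/(0.2044×25.8)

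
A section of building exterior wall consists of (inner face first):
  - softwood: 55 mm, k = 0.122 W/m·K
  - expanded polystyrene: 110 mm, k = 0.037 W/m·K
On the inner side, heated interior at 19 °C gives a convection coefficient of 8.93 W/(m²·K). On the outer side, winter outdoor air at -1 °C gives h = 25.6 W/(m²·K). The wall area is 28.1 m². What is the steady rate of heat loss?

Q ≈ 157 W

Using the resistance-network approach (series):
R_inner film = 1/(h_i·A) = 1/(8.93×28.1) = 0.003985 K/W
R_softwood = L/(kA) = 0.055/(0.122×28.1) = 0.01604 K/W
R_expanded polystyrene = L/(kA) = 0.11/(0.037×28.1) = 0.1058 K/W
R_outer film = 1/(h_o·A) = 1/(25.6×28.1) = 0.00139 K/W
R_total = 0.1272 K/W
Q = ΔT / R_total = 20 / 0.1272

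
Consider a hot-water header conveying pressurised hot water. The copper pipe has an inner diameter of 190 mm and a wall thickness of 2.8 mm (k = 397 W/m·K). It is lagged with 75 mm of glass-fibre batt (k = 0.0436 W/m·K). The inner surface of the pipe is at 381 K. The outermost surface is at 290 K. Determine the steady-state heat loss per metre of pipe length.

q′ ≈ 43.8 W/m

For a radial system each layer contributes R = ln(r_out/r_in)/(2πkL); films add R = 1/(hA).
R_copper pipe wall = ln(97.8/95)/(2π×397×1) = 1.165×10^-5 K/W
R_glass-fibre batt = ln(172.8/97.8)/(2π×0.0436×1) = 2.078 K/W
R_total = 2.078 K/W
Q = ΔT/R_total = 91/2.078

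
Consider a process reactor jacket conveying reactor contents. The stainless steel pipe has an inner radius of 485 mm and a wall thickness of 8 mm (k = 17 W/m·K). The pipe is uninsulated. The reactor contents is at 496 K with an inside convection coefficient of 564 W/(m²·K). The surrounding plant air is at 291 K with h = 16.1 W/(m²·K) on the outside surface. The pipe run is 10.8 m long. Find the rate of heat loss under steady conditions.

Q ≈ 107000 W

Radial resistances (cylindrical: R_cond = ln(r_o/r_i)/(2πkL), R_conv = 1/(h·2πrL)):
R_inner film = 1/(h_i·2πr₁L) = 1/(564×2π×0.485×10.8) = 5.387×10^-5 K/W
R_stainless steel pipe wall = ln(493/485)/(2π×17×10.8) = 1.418×10^-5 K/W
R_outer film = 1/(h_o·2πr_oL) = 1/(16.1×2π×0.493×10.8) = 0.001857 K/W
R_total = 0.001925 K/W
Q = ΔT/R_total = 205/0.001925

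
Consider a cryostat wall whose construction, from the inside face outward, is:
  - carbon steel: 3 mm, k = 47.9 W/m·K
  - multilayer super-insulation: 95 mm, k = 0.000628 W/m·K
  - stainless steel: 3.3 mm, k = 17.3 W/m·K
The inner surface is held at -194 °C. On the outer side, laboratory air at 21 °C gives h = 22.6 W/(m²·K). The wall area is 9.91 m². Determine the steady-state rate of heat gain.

Q ≈ 14.1 W

Series thermal resistances:
R_carbon steel = L/(kA) = 0.003/(47.9×9.91) = 6.32×10^-6 K/W
R_multilayer super-insulation = L/(kA) = 0.095/(0.000628×9.91) = 15.26 K/W
R_stainless steel = L/(kA) = 0.0033/(17.3×9.91) = 1.925×10^-5 K/W
R_outer film = 1/(h_o·A) = 1/(22.6×9.91) = 0.004465 K/W
R_total = 15.27 K/W
Q = ΔT / R_total = 215 / 15.27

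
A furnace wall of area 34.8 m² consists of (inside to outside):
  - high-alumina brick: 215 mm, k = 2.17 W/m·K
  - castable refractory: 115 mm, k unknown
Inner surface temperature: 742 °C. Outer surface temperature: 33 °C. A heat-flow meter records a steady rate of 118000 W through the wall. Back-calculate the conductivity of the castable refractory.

k ≈ 1.05 W/(m·K)

Series thermal resistances:
R_high-alumina brick = L/(kA) = 0.215/(2.17×34.8) = 0.002847 K/W
Sum of known resistances R_other = 0.002847 K/W
Total R = ΔT/Q = 709/118000 = 0.006008 K/W
R_castable refractory = R_total − R_other = 0.003161 K/W
k = L/(R·A) = 0.115/(0.003161×34.8)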